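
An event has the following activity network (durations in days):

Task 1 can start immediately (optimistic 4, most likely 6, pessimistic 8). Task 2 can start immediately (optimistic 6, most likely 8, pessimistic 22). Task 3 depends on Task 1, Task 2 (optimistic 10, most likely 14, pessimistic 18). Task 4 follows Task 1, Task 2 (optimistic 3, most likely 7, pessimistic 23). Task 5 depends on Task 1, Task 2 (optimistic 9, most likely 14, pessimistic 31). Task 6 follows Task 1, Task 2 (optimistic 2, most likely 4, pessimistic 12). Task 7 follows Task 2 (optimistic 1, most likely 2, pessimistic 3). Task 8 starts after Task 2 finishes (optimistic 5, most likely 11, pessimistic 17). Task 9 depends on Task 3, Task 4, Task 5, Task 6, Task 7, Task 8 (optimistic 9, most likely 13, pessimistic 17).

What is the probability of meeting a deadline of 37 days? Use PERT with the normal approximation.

te_Task 1 = (4 + 4·6 + 8)/6 = 36/6 = 6; σ²_Task 1 = ((8−4)/6)² = 0.444
te_Task 2 = (6 + 4·8 + 22)/6 = 60/6 = 10; σ²_Task 2 = ((22−6)/6)² = 7.111
te_Task 3 = (10 + 4·14 + 18)/6 = 84/6 = 14; σ²_Task 3 = ((18−10)/6)² = 1.778
te_Task 4 = (3 + 4·7 + 23)/6 = 54/6 = 9; σ²_Task 4 = ((23−3)/6)² = 11.111
te_Task 5 = (9 + 4·14 + 31)/6 = 96/6 = 16; σ²_Task 5 = ((31−9)/6)² = 13.444
te_Task 6 = (2 + 4·4 + 12)/6 = 30/6 = 5; σ²_Task 6 = ((12−2)/6)² = 2.778
te_Task 7 = (1 + 4·2 + 3)/6 = 12/6 = 2; σ²_Task 7 = ((3−1)/6)² = 0.111
te_Task 8 = (5 + 4·11 + 17)/6 = 66/6 = 11; σ²_Task 8 = ((17−5)/6)² = 4.000
te_Task 9 = (9 + 4·13 + 17)/6 = 78/6 = 13; σ²_Task 9 = ((17−9)/6)² = 1.778

Forward pass:
ES_Task 1 = 0; EF_Task 1 = 6
ES_Task 2 = 0; EF_Task 2 = 10
ES_Task 3 = max(EF_Task 1=6, EF_Task 2=10) = 10; EF_Task 3 = 10+14 = 24
ES_Task 4 = max(EF_Task 1=6, EF_Task 2=10) = 10; EF_Task 4 = 10+9 = 19
ES_Task 5 = max(EF_Task 1=6, EF_Task 2=10) = 10; EF_Task 5 = 10+16 = 26
ES_Task 6 = max(EF_Task 1=6, EF_Task 2=10) = 10; EF_Task 6 = 10+5 = 15
ES_Task 7 = 10; EF_Task 7 = 10+2 = 12
ES_Task 8 = 10; EF_Task 8 = 10+11 = 21
ES_Task 9 = max(EF_Task 3=24, EF_Task 4=19, EF_Task 5=26, EF_Task 6=15, EF_Task 7=12, EF_Task 8=21) = 26; EF_Task 9 = 26+13 = 39
Expected project duration μ = 39 days. Critical path: Task 2 → Task 5 → Task 9.

Variance along critical path = 7.111 + 13.444 + 1.778 = 22.333; σ = √22.333 = 4.726 days.
Z = (37 − 39) / 4.726 = -0.423
P(T ≤ 37) = Φ(-0.423) ≈ 0.336

0.336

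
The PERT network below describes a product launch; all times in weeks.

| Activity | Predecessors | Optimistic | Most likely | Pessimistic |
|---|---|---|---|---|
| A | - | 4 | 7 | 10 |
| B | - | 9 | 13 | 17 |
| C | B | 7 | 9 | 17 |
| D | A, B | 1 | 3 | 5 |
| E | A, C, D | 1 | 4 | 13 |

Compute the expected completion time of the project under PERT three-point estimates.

28 weeks

te_A = (4 + 4·7 + 10)/6 = 42/6 = 7
te_B = (9 + 4·13 + 17)/6 = 78/6 = 13
te_C = (7 + 4·9 + 17)/6 = 60/6 = 10
te_D = (1 + 4·3 + 5)/6 = 18/6 = 3
te_E = (1 + 4·4 + 13)/6 = 30/6 = 5

Forward pass:
ES_A = 0; EF_A = 7
ES_B = 0; EF_B = 13
ES_C = 13; EF_C = 13+10 = 23
ES_D = max(EF_A=7, EF_B=13) = 13; EF_D = 13+3 = 16
ES_E = max(EF_A=7, EF_C=23, EF_D=16) = 23; EF_E = 23+5 = 28
Expected project duration μ = 28 weeks. Critical path: B → C → E.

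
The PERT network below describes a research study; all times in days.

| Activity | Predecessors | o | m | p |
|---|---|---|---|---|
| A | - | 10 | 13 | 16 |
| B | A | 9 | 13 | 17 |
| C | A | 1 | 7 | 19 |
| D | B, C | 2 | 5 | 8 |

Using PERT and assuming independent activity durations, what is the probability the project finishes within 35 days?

0.980

te_A = (10 + 4·13 + 16)/6 = 78/6 = 13; σ²_A = ((16−10)/6)² = 1.000
te_B = (9 + 4·13 + 17)/6 = 78/6 = 13; σ²_B = ((17−9)/6)² = 1.778
te_C = (1 + 4·7 + 19)/6 = 48/6 = 8; σ²_C = ((19−1)/6)² = 9.000
te_D = (2 + 4·5 + 8)/6 = 30/6 = 5; σ²_D = ((8−2)/6)² = 1.000

Forward pass:
ES_A = 0; EF_A = 13
ES_B = 13; EF_B = 13+13 = 26
ES_C = 13; EF_C = 13+8 = 21
ES_D = max(EF_B=26, EF_C=21) = 26; EF_D = 26+5 = 31
Expected project duration μ = 31 days. Critical path: A → B → D.

Variance along critical path = 1.000 + 1.778 + 1.000 = 3.778; σ = √3.778 = 1.944 days.
Z = (35 − 31) / 1.944 = 2.058
P(T ≤ 35) = Φ(2.058) ≈ 0.980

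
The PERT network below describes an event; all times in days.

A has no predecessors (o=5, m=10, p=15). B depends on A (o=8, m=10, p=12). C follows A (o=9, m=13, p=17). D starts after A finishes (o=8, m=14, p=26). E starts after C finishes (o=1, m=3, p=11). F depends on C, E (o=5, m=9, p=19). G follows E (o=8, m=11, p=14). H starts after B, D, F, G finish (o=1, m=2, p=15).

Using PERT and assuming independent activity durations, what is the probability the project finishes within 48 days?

0.947

te_A = (5 + 4·10 + 15)/6 = 60/6 = 10; σ²_A = ((15−5)/6)² = 2.778
te_B = (8 + 4·10 + 12)/6 = 60/6 = 10; σ²_B = ((12−8)/6)² = 0.444
te_C = (9 + 4·13 + 17)/6 = 78/6 = 13; σ²_C = ((17−9)/6)² = 1.778
te_D = (8 + 4·14 + 26)/6 = 90/6 = 15; σ²_D = ((26−8)/6)² = 9.000
te_E = (1 + 4·3 + 11)/6 = 24/6 = 4; σ²_E = ((11−1)/6)² = 2.778
te_F = (5 + 4·9 + 19)/6 = 60/6 = 10; σ²_F = ((19−5)/6)² = 5.444
te_G = (8 + 4·11 + 14)/6 = 66/6 = 11; σ²_G = ((14−8)/6)² = 1.000
te_H = (1 + 4·2 + 15)/6 = 24/6 = 4; σ²_H = ((15−1)/6)² = 5.444

Forward pass:
ES_A = 0; EF_A = 10
ES_B = 10; EF_B = 10+10 = 20
ES_C = 10; EF_C = 10+13 = 23
ES_D = 10; EF_D = 10+15 = 25
ES_E = 23; EF_E = 23+4 = 27
ES_F = max(EF_C=23, EF_E=27) = 27; EF_F = 27+10 = 37
ES_G = 27; EF_G = 27+11 = 38
ES_H = max(EF_B=20, EF_D=25, EF_F=37, EF_G=38) = 38; EF_H = 38+4 = 42
Expected project duration μ = 42 days. Critical path: A → C → E → G → H.

Variance along critical path = 2.778 + 1.778 + 2.778 + 1.000 + 5.444 = 13.778; σ = √13.778 = 3.712 days.
Z = (48 − 42) / 3.712 = 1.616
P(T ≤ 48) = Φ(1.616) ≈ 0.947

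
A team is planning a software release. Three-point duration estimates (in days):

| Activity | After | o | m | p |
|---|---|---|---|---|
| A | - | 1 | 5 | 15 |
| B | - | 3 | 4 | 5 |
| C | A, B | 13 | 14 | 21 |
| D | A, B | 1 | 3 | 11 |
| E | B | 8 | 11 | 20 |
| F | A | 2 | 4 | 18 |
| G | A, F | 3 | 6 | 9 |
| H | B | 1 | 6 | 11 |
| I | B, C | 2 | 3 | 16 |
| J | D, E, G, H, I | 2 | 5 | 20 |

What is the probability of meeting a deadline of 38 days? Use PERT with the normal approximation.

te_A = (1 + 4·5 + 15)/6 = 36/6 = 6; σ²_A = ((15−1)/6)² = 5.444
te_B = (3 + 4·4 + 5)/6 = 24/6 = 4; σ²_B = ((5−3)/6)² = 0.111
te_C = (13 + 4·14 + 21)/6 = 90/6 = 15; σ²_C = ((21−13)/6)² = 1.778
te_D = (1 + 4·3 + 11)/6 = 24/6 = 4; σ²_D = ((11−1)/6)² = 2.778
te_E = (8 + 4·11 + 20)/6 = 72/6 = 12; σ²_E = ((20−8)/6)² = 4.000
te_F = (2 + 4·4 + 18)/6 = 36/6 = 6; σ²_F = ((18−2)/6)² = 7.111
te_G = (3 + 4·6 + 9)/6 = 36/6 = 6; σ²_G = ((9−3)/6)² = 1.000
te_H = (1 + 4·6 + 11)/6 = 36/6 = 6; σ²_H = ((11−1)/6)² = 2.778
te_I = (2 + 4·3 + 16)/6 = 30/6 = 5; σ²_I = ((16−2)/6)² = 5.444
te_J = (2 + 4·5 + 20)/6 = 42/6 = 7; σ²_J = ((20−2)/6)² = 9.000

Forward pass:
ES_A = 0; EF_A = 6
ES_B = 0; EF_B = 4
ES_C = max(EF_A=6, EF_B=4) = 6; EF_C = 6+15 = 21
ES_D = max(EF_A=6, EF_B=4) = 6; EF_D = 6+4 = 10
ES_E = 4; EF_E = 4+12 = 16
ES_F = 6; EF_F = 6+6 = 12
ES_G = max(EF_A=6, EF_F=12) = 12; EF_G = 12+6 = 18
ES_H = 4; EF_H = 4+6 = 10
ES_I = max(EF_B=4, EF_C=21) = 21; EF_I = 21+5 = 26
ES_J = max(EF_D=10, EF_E=16, EF_G=18, EF_H=10, EF_I=26) = 26; EF_J = 26+7 = 33
Expected project duration μ = 33 days. Critical path: A → C → I → J.

Variance along critical path = 5.444 + 1.778 + 5.444 + 9.000 = 21.667; σ = √21.667 = 4.655 days.
Z = (38 − 33) / 4.655 = 1.074
P(T ≤ 38) = Φ(1.074) ≈ 0.859

0.859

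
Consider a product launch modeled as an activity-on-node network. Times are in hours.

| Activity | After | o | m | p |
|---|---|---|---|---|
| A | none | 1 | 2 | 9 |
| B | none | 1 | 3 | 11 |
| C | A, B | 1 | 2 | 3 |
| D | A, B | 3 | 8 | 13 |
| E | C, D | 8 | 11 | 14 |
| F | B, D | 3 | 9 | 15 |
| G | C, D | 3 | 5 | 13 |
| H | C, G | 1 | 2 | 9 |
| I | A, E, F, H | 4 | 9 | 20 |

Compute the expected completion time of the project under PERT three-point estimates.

te_A = (1 + 4·2 + 9)/6 = 18/6 = 3
te_B = (1 + 4·3 + 11)/6 = 24/6 = 4
te_C = (1 + 4·2 + 3)/6 = 12/6 = 2
te_D = (3 + 4·8 + 13)/6 = 48/6 = 8
te_E = (8 + 4·11 + 14)/6 = 66/6 = 11
te_F = (3 + 4·9 + 15)/6 = 54/6 = 9
te_G = (3 + 4·5 + 13)/6 = 36/6 = 6
te_H = (1 + 4·2 + 9)/6 = 18/6 = 3
te_I = (4 + 4·9 + 20)/6 = 60/6 = 10

Forward pass:
ES_A = 0; EF_A = 3
ES_B = 0; EF_B = 4
ES_C = max(EF_A=3, EF_B=4) = 4; EF_C = 4+2 = 6
ES_D = max(EF_A=3, EF_B=4) = 4; EF_D = 4+8 = 12
ES_E = max(EF_C=6, EF_D=12) = 12; EF_E = 12+11 = 23
ES_F = max(EF_B=4, EF_D=12) = 12; EF_F = 12+9 = 21
ES_G = max(EF_C=6, EF_D=12) = 12; EF_G = 12+6 = 18
ES_H = max(EF_C=6, EF_G=18) = 18; EF_H = 18+3 = 21
ES_I = max(EF_A=3, EF_E=23, EF_F=21, EF_H=21) = 23; EF_I = 23+10 = 33
Expected project duration μ = 33 hours. Critical path: B → D → E → I.

33 hours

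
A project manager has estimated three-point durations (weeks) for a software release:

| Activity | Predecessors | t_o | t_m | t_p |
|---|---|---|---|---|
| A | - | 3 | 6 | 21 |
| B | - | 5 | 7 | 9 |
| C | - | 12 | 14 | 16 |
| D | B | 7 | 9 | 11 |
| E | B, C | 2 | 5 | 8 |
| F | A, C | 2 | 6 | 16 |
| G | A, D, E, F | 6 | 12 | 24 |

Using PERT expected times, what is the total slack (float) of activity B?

te_A = (3 + 4·6 + 21)/6 = 48/6 = 8
te_B = (5 + 4·7 + 9)/6 = 42/6 = 7
te_C = (12 + 4·14 + 16)/6 = 84/6 = 14
te_D = (7 + 4·9 + 11)/6 = 54/6 = 9
te_E = (2 + 4·5 + 8)/6 = 30/6 = 5
te_F = (2 + 4·6 + 16)/6 = 42/6 = 7
te_G = (6 + 4·12 + 24)/6 = 78/6 = 13

Forward pass:
ES_A = 0; EF_A = 8
ES_B = 0; EF_B = 7
ES_C = 0; EF_C = 14
ES_D = 7; EF_D = 7+9 = 16
ES_E = max(EF_B=7, EF_C=14) = 14; EF_E = 14+5 = 19
ES_F = max(EF_A=8, EF_C=14) = 14; EF_F = 14+7 = 21
ES_G = max(EF_A=8, EF_D=16, EF_E=19, EF_F=21) = 21; EF_G = 21+13 = 34
Expected project duration μ = 34 weeks. Critical path: C → F → G.

Backward pass:
LF_G = 34; LS_G = 34−13 = 21
LF_F = LS_G = 21; LS_F = 21−7 = 14
LF_E = LS_G = 21; LS_E = 21−5 = 16
LF_D = LS_G = 21; LS_D = 21−9 = 12
LF_C = min(LS_E=16, LS_F=14) = 14; LS_C = 14−14 = 0
LF_B = min(LS_D=12, LS_E=16) = 12; LS_B = 12−7 = 5
LF_A = min(LS_F=14, LS_G=21) = 14; LS_A = 14−8 = 6
Slack_B = LS_B − ES_B = 5 − 0 = 5

5 weeks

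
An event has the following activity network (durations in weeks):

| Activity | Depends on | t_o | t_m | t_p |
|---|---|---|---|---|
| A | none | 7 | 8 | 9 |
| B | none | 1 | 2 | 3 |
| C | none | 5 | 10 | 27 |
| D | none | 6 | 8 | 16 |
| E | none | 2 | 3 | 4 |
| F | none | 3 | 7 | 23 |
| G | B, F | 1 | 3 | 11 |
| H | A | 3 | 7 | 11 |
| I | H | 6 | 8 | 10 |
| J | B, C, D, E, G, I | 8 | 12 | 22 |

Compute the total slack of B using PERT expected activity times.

17 weeks

te_A = (7 + 4·8 + 9)/6 = 48/6 = 8
te_B = (1 + 4·2 + 3)/6 = 12/6 = 2
te_C = (5 + 4·10 + 27)/6 = 72/6 = 12
te_D = (6 + 4·8 + 16)/6 = 54/6 = 9
te_E = (2 + 4·3 + 4)/6 = 18/6 = 3
te_F = (3 + 4·7 + 23)/6 = 54/6 = 9
te_G = (1 + 4·3 + 11)/6 = 24/6 = 4
te_H = (3 + 4·7 + 11)/6 = 42/6 = 7
te_I = (6 + 4·8 + 10)/6 = 48/6 = 8
te_J = (8 + 4·12 + 22)/6 = 78/6 = 13

Forward pass:
ES_A = 0; EF_A = 8
ES_B = 0; EF_B = 2
ES_C = 0; EF_C = 12
ES_D = 0; EF_D = 9
ES_E = 0; EF_E = 3
ES_F = 0; EF_F = 9
ES_G = max(EF_B=2, EF_F=9) = 9; EF_G = 9+4 = 13
ES_H = 8; EF_H = 8+7 = 15
ES_I = 15; EF_I = 15+8 = 23
ES_J = max(EF_B=2, EF_C=12, EF_D=9, EF_E=3, EF_G=13, EF_I=23) = 23; EF_J = 23+13 = 36
Expected project duration μ = 36 weeks. Critical path: A → H → I → J.

Backward pass:
LF_J = 36; LS_J = 36−13 = 23
LF_I = LS_J = 23; LS_I = 23−8 = 15
LF_H = LS_I = 15; LS_H = 15−7 = 8
LF_G = LS_J = 23; LS_G = 23−4 = 19
LF_F = LS_G = 19; LS_F = 19−9 = 10
LF_E = LS_J = 23; LS_E = 23−3 = 20
LF_D = LS_J = 23; LS_D = 23−9 = 14
LF_C = LS_J = 23; LS_C = 23−12 = 11
LF_B = min(LS_G=19, LS_J=23) = 19; LS_B = 19−2 = 17
LF_A = LS_H = 8; LS_A = 8−8 = 0
Slack_B = LS_B − ES_B = 17 − 0 = 17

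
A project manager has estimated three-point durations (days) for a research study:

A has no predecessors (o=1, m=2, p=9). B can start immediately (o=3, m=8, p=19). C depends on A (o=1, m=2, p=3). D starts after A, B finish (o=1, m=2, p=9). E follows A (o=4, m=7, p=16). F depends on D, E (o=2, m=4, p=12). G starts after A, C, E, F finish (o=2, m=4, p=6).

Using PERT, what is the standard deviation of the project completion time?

te_A = (1 + 4·2 + 9)/6 = 18/6 = 3; σ²_A = ((9−1)/6)² = 1.778
te_B = (3 + 4·8 + 19)/6 = 54/6 = 9; σ²_B = ((19−3)/6)² = 7.111
te_C = (1 + 4·2 + 3)/6 = 12/6 = 2; σ²_C = ((3−1)/6)² = 0.111
te_D = (1 + 4·2 + 9)/6 = 18/6 = 3; σ²_D = ((9−1)/6)² = 1.778
te_E = (4 + 4·7 + 16)/6 = 48/6 = 8; σ²_E = ((16−4)/6)² = 4.000
te_F = (2 + 4·4 + 12)/6 = 30/6 = 5; σ²_F = ((12−2)/6)² = 2.778
te_G = (2 + 4·4 + 6)/6 = 24/6 = 4; σ²_G = ((6−2)/6)² = 0.444

Forward pass:
ES_A = 0; EF_A = 3
ES_B = 0; EF_B = 9
ES_C = 3; EF_C = 3+2 = 5
ES_D = max(EF_A=3, EF_B=9) = 9; EF_D = 9+3 = 12
ES_E = 3; EF_E = 3+8 = 11
ES_F = max(EF_D=12, EF_E=11) = 12; EF_F = 12+5 = 17
ES_G = max(EF_A=3, EF_C=5, EF_E=11, EF_F=17) = 17; EF_G = 17+4 = 21
Expected project duration μ = 21 days. Critical path: B → D → F → G.

Variance along critical path = 7.111 + 1.778 + 2.778 + 0.444 = 12.111
σ = √12.111 = 3.480 days

3.48 days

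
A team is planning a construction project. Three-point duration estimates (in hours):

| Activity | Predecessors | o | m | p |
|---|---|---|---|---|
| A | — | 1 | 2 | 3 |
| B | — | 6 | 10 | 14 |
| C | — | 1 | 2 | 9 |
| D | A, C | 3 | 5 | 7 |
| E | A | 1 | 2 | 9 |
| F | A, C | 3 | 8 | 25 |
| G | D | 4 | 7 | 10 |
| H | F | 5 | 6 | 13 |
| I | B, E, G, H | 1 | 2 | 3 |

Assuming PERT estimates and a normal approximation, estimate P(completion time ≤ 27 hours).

0.887

te_A = (1 + 4·2 + 3)/6 = 12/6 = 2; σ²_A = ((3−1)/6)² = 0.111
te_B = (6 + 4·10 + 14)/6 = 60/6 = 10; σ²_B = ((14−6)/6)² = 1.778
te_C = (1 + 4·2 + 9)/6 = 18/6 = 3; σ²_C = ((9−1)/6)² = 1.778
te_D = (3 + 4·5 + 7)/6 = 30/6 = 5; σ²_D = ((7−3)/6)² = 0.444
te_E = (1 + 4·2 + 9)/6 = 18/6 = 3; σ²_E = ((9−1)/6)² = 1.778
te_F = (3 + 4·8 + 25)/6 = 60/6 = 10; σ²_F = ((25−3)/6)² = 13.444
te_G = (4 + 4·7 + 10)/6 = 42/6 = 7; σ²_G = ((10−4)/6)² = 1.000
te_H = (5 + 4·6 + 13)/6 = 42/6 = 7; σ²_H = ((13−5)/6)² = 1.778
te_I = (1 + 4·2 + 3)/6 = 12/6 = 2; σ²_I = ((3−1)/6)² = 0.111

Forward pass:
ES_A = 0; EF_A = 2
ES_B = 0; EF_B = 10
ES_C = 0; EF_C = 3
ES_D = max(EF_A=2, EF_C=3) = 3; EF_D = 3+5 = 8
ES_E = 2; EF_E = 2+3 = 5
ES_F = max(EF_A=2, EF_C=3) = 3; EF_F = 3+10 = 13
ES_G = 8; EF_G = 8+7 = 15
ES_H = 13; EF_H = 13+7 = 20
ES_I = max(EF_B=10, EF_E=5, EF_G=15, EF_H=20) = 20; EF_I = 20+2 = 22
Expected project duration μ = 22 hours. Critical path: C → F → H → I.

Variance along critical path = 1.778 + 13.444 + 1.778 + 0.111 = 17.111; σ = √17.111 = 4.137 hours.
Z = (27 − 22) / 4.137 = 1.209
P(T ≤ 27) = Φ(1.209) ≈ 0.887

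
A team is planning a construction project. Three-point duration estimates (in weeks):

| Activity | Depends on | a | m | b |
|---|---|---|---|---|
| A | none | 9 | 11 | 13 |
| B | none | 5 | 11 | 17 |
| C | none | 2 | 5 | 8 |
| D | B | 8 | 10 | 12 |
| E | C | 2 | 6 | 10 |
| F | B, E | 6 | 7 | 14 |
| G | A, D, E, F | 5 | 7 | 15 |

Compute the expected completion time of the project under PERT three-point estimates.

te_A = (9 + 4·11 + 13)/6 = 66/6 = 11
te_B = (5 + 4·11 + 17)/6 = 66/6 = 11
te_C = (2 + 4·5 + 8)/6 = 30/6 = 5
te_D = (8 + 4·10 + 12)/6 = 60/6 = 10
te_E = (2 + 4·6 + 10)/6 = 36/6 = 6
te_F = (6 + 4·7 + 14)/6 = 48/6 = 8
te_G = (5 + 4·7 + 15)/6 = 48/6 = 8

Forward pass:
ES_A = 0; EF_A = 11
ES_B = 0; EF_B = 11
ES_C = 0; EF_C = 5
ES_D = 11; EF_D = 11+10 = 21
ES_E = 5; EF_E = 5+6 = 11
ES_F = max(EF_B=11, EF_E=11) = 11; EF_F = 11+8 = 19
ES_G = max(EF_A=11, EF_D=21, EF_E=11, EF_F=19) = 21; EF_G = 21+8 = 29
Expected project duration μ = 29 weeks. Critical path: B → D → G.

29 weeks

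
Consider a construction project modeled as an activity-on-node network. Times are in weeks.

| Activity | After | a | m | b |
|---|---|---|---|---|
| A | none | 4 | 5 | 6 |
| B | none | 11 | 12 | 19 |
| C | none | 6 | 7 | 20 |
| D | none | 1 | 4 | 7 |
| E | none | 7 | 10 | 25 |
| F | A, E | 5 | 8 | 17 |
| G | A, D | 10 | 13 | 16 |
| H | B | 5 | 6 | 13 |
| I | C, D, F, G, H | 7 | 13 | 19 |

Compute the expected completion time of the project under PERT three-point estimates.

te_A = (4 + 4·5 + 6)/6 = 30/6 = 5
te_B = (11 + 4·12 + 19)/6 = 78/6 = 13
te_C = (6 + 4·7 + 20)/6 = 54/6 = 9
te_D = (1 + 4·4 + 7)/6 = 24/6 = 4
te_E = (7 + 4·10 + 25)/6 = 72/6 = 12
te_F = (5 + 4·8 + 17)/6 = 54/6 = 9
te_G = (10 + 4·13 + 16)/6 = 78/6 = 13
te_H = (5 + 4·6 + 13)/6 = 42/6 = 7
te_I = (7 + 4·13 + 19)/6 = 78/6 = 13

Forward pass:
ES_A = 0; EF_A = 5
ES_B = 0; EF_B = 13
ES_C = 0; EF_C = 9
ES_D = 0; EF_D = 4
ES_E = 0; EF_E = 12
ES_F = max(EF_A=5, EF_E=12) = 12; EF_F = 12+9 = 21
ES_G = max(EF_A=5, EF_D=4) = 5; EF_G = 5+13 = 18
ES_H = 13; EF_H = 13+7 = 20
ES_I = max(EF_C=9, EF_D=4, EF_F=21, EF_G=18, EF_H=20) = 21; EF_I = 21+13 = 34
Expected project duration μ = 34 weeks. Critical path: E → F → I.

34 weeks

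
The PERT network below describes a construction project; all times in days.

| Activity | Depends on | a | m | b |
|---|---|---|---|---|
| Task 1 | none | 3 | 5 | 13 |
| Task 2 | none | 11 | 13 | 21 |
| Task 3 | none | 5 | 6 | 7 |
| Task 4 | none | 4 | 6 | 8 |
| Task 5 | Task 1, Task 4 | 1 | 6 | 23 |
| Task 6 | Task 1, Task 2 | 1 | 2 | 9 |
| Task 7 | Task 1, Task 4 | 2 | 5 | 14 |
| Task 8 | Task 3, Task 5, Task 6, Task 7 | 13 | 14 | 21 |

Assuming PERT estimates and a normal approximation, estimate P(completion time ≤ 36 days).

te_Task 1 = (3 + 4·5 + 13)/6 = 36/6 = 6; σ²_Task 1 = ((13−3)/6)² = 2.778
te_Task 2 = (11 + 4·13 + 21)/6 = 84/6 = 14; σ²_Task 2 = ((21−11)/6)² = 2.778
te_Task 3 = (5 + 4·6 + 7)/6 = 36/6 = 6; σ²_Task 3 = ((7−5)/6)² = 0.111
te_Task 4 = (4 + 4·6 + 8)/6 = 36/6 = 6; σ²_Task 4 = ((8−4)/6)² = 0.444
te_Task 5 = (1 + 4·6 + 23)/6 = 48/6 = 8; σ²_Task 5 = ((23−1)/6)² = 13.444
te_Task 6 = (1 + 4·2 + 9)/6 = 18/6 = 3; σ²_Task 6 = ((9−1)/6)² = 1.778
te_Task 7 = (2 + 4·5 + 14)/6 = 36/6 = 6; σ²_Task 7 = ((14−2)/6)² = 4.000
te_Task 8 = (13 + 4·14 + 21)/6 = 90/6 = 15; σ²_Task 8 = ((21−13)/6)² = 1.778

Forward pass:
ES_Task 1 = 0; EF_Task 1 = 6
ES_Task 2 = 0; EF_Task 2 = 14
ES_Task 3 = 0; EF_Task 3 = 6
ES_Task 4 = 0; EF_Task 4 = 6
ES_Task 5 = max(EF_Task 1=6, EF_Task 4=6) = 6; EF_Task 5 = 6+8 = 14
ES_Task 6 = max(EF_Task 1=6, EF_Task 2=14) = 14; EF_Task 6 = 14+3 = 17
ES_Task 7 = max(EF_Task 1=6, EF_Task 4=6) = 6; EF_Task 7 = 6+6 = 12
ES_Task 8 = max(EF_Task 3=6, EF_Task 5=14, EF_Task 6=17, EF_Task 7=12) = 17; EF_Task 8 = 17+15 = 32
Expected project duration μ = 32 days. Critical path: Task 2 → Task 6 → Task 8.

Variance along critical path = 2.778 + 1.778 + 1.778 = 6.333; σ = √6.333 = 2.517 days.
Z = (36 − 32) / 2.517 = 1.589
P(T ≤ 36) = Φ(1.589) ≈ 0.944

0.944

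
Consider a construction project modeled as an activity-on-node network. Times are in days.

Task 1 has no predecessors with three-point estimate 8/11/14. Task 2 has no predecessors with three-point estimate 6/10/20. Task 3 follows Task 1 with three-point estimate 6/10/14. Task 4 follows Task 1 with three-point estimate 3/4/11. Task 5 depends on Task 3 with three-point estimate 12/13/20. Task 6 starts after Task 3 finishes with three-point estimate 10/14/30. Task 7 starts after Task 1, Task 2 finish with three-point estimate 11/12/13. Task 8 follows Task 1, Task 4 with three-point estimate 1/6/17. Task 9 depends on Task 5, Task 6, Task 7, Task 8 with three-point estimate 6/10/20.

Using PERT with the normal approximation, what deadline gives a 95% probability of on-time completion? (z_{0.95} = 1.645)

55.2 days

te_Task 1 = (8 + 4·11 + 14)/6 = 66/6 = 11; σ²_Task 1 = ((14−8)/6)² = 1.000
te_Task 2 = (6 + 4·10 + 20)/6 = 66/6 = 11; σ²_Task 2 = ((20−6)/6)² = 5.444
te_Task 3 = (6 + 4·10 + 14)/6 = 60/6 = 10; σ²_Task 3 = ((14−6)/6)² = 1.778
te_Task 4 = (3 + 4·4 + 11)/6 = 30/6 = 5; σ²_Task 4 = ((11−3)/6)² = 1.778
te_Task 5 = (12 + 4·13 + 20)/6 = 84/6 = 14; σ²_Task 5 = ((20−12)/6)² = 1.778
te_Task 6 = (10 + 4·14 + 30)/6 = 96/6 = 16; σ²_Task 6 = ((30−10)/6)² = 11.111
te_Task 7 = (11 + 4·12 + 13)/6 = 72/6 = 12; σ²_Task 7 = ((13−11)/6)² = 0.111
te_Task 8 = (1 + 4·6 + 17)/6 = 42/6 = 7; σ²_Task 8 = ((17−1)/6)² = 7.111
te_Task 9 = (6 + 4·10 + 20)/6 = 66/6 = 11; σ²_Task 9 = ((20−6)/6)² = 5.444

Forward pass:
ES_Task 1 = 0; EF_Task 1 = 11
ES_Task 2 = 0; EF_Task 2 = 11
ES_Task 3 = 11; EF_Task 3 = 11+10 = 21
ES_Task 4 = 11; EF_Task 4 = 11+5 = 16
ES_Task 5 = 21; EF_Task 5 = 21+14 = 35
ES_Task 6 = 21; EF_Task 6 = 21+16 = 37
ES_Task 7 = max(EF_Task 1=11, EF_Task 2=11) = 11; EF_Task 7 = 11+12 = 23
ES_Task 8 = max(EF_Task 1=11, EF_Task 4=16) = 16; EF_Task 8 = 16+7 = 23
ES_Task 9 = max(EF_Task 5=35, EF_Task 6=37, EF_Task 7=23, EF_Task 8=23) = 37; EF_Task 9 = 37+11 = 48
Expected project duration μ = 48 days. Critical path: Task 1 → Task 3 → Task 6 → Task 9.

Variance along critical path = 1.000 + 1.778 + 11.111 + 5.444 = 19.333; σ = 4.397 days.
D = μ + z·σ = 48 + 1.645·4.397 = 55.2 days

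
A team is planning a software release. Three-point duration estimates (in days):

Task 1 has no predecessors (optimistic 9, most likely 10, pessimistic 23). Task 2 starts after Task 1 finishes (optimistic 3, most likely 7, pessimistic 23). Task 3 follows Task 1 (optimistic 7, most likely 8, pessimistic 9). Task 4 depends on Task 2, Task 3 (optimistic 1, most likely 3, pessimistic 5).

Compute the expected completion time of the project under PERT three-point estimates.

te_Task 1 = (9 + 4·10 + 23)/6 = 72/6 = 12
te_Task 2 = (3 + 4·7 + 23)/6 = 54/6 = 9
te_Task 3 = (7 + 4·8 + 9)/6 = 48/6 = 8
te_Task 4 = (1 + 4·3 + 5)/6 = 18/6 = 3

Forward pass:
ES_Task 1 = 0; EF_Task 1 = 12
ES_Task 2 = 12; EF_Task 2 = 12+9 = 21
ES_Task 3 = 12; EF_Task 3 = 12+8 = 20
ES_Task 4 = max(EF_Task 2=21, EF_Task 3=20) = 21; EF_Task 4 = 21+3 = 24
Expected project duration μ = 24 days. Critical path: Task 1 → Task 2 → Task 4.

24 days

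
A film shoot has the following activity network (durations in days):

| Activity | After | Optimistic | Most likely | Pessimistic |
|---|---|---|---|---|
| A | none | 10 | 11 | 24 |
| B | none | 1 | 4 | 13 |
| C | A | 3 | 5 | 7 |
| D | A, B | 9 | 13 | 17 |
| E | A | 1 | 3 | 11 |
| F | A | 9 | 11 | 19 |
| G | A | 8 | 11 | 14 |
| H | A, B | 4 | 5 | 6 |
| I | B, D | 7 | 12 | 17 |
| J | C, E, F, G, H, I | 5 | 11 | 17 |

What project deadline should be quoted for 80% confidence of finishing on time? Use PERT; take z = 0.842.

te_A = (10 + 4·11 + 24)/6 = 78/6 = 13; σ²_A = ((24−10)/6)² = 5.444
te_B = (1 + 4·4 + 13)/6 = 30/6 = 5; σ²_B = ((13−1)/6)² = 4.000
te_C = (3 + 4·5 + 7)/6 = 30/6 = 5; σ²_C = ((7−3)/6)² = 0.444
te_D = (9 + 4·13 + 17)/6 = 78/6 = 13; σ²_D = ((17−9)/6)² = 1.778
te_E = (1 + 4·3 + 11)/6 = 24/6 = 4; σ²_E = ((11−1)/6)² = 2.778
te_F = (9 + 4·11 + 19)/6 = 72/6 = 12; σ²_F = ((19−9)/6)² = 2.778
te_G = (8 + 4·11 + 14)/6 = 66/6 = 11; σ²_G = ((14−8)/6)² = 1.000
te_H = (4 + 4·5 + 6)/6 = 30/6 = 5; σ²_H = ((6−4)/6)² = 0.111
te_I = (7 + 4·12 + 17)/6 = 72/6 = 12; σ²_I = ((17−7)/6)² = 2.778
te_J = (5 + 4·11 + 17)/6 = 66/6 = 11; σ²_J = ((17−5)/6)² = 4.000

Forward pass:
ES_A = 0; EF_A = 13
ES_B = 0; EF_B = 5
ES_C = 13; EF_C = 13+5 = 18
ES_D = max(EF_A=13, EF_B=5) = 13; EF_D = 13+13 = 26
ES_E = 13; EF_E = 13+4 = 17
ES_F = 13; EF_F = 13+12 = 25
ES_G = 13; EF_G = 13+11 = 24
ES_H = max(EF_A=13, EF_B=5) = 13; EF_H = 13+5 = 18
ES_I = max(EF_B=5, EF_D=26) = 26; EF_I = 26+12 = 38
ES_J = max(EF_C=18, EF_E=17, EF_F=25, EF_G=24, EF_H=18, EF_I=38) = 38; EF_J = 38+11 = 49
Expected project duration μ = 49 days. Critical path: A → D → I → J.

Variance along critical path = 5.444 + 1.778 + 2.778 + 4.000 = 14.000; σ = 3.742 days.
D = μ + z·σ = 49 + 0.842·3.742 = 52.2 days

52.2 days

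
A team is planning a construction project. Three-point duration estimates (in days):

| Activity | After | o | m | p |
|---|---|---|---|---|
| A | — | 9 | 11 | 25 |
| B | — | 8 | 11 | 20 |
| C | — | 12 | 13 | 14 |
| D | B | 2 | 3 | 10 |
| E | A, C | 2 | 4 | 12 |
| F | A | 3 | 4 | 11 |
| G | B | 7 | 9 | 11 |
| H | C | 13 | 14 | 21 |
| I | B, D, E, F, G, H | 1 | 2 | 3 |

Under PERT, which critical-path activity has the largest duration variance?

H

te_A = (9 + 4·11 + 25)/6 = 78/6 = 13; σ²_A = ((25−9)/6)² = 7.111
te_B = (8 + 4·11 + 20)/6 = 72/6 = 12; σ²_B = ((20−8)/6)² = 4.000
te_C = (12 + 4·13 + 14)/6 = 78/6 = 13; σ²_C = ((14−12)/6)² = 0.111
te_D = (2 + 4·3 + 10)/6 = 24/6 = 4; σ²_D = ((10−2)/6)² = 1.778
te_E = (2 + 4·4 + 12)/6 = 30/6 = 5; σ²_E = ((12−2)/6)² = 2.778
te_F = (3 + 4·4 + 11)/6 = 30/6 = 5; σ²_F = ((11−3)/6)² = 1.778
te_G = (7 + 4·9 + 11)/6 = 54/6 = 9; σ²_G = ((11−7)/6)² = 0.444
te_H = (13 + 4·14 + 21)/6 = 90/6 = 15; σ²_H = ((21−13)/6)² = 1.778
te_I = (1 + 4·2 + 3)/6 = 12/6 = 2; σ²_I = ((3−1)/6)² = 0.111

Forward pass:
ES_A = 0; EF_A = 13
ES_B = 0; EF_B = 12
ES_C = 0; EF_C = 13
ES_D = 12; EF_D = 12+4 = 16
ES_E = max(EF_A=13, EF_C=13) = 13; EF_E = 13+5 = 18
ES_F = 13; EF_F = 13+5 = 18
ES_G = 12; EF_G = 12+9 = 21
ES_H = 13; EF_H = 13+15 = 28
ES_I = max(EF_B=12, EF_D=16, EF_E=18, EF_F=18, EF_G=21, EF_H=28) = 28; EF_I = 28+2 = 30
Expected project duration μ = 30 days. Critical path: C → H → I.

Variances on critical path: σ²_C=0.111, σ²_H=1.778, σ²_I=0.111.
Largest is σ²_H = 1.778.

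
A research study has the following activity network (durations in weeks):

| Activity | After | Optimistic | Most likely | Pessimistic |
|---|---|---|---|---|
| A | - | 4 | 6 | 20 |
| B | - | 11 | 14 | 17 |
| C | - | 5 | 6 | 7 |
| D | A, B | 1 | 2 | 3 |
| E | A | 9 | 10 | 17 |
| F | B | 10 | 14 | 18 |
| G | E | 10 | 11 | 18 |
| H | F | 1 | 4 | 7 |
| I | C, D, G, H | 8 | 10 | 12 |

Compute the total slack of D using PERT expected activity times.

te_A = (4 + 4·6 + 20)/6 = 48/6 = 8
te_B = (11 + 4·14 + 17)/6 = 84/6 = 14
te_C = (5 + 4·6 + 7)/6 = 36/6 = 6
te_D = (1 + 4·2 + 3)/6 = 12/6 = 2
te_E = (9 + 4·10 + 17)/6 = 66/6 = 11
te_F = (10 + 4·14 + 18)/6 = 84/6 = 14
te_G = (10 + 4·11 + 18)/6 = 72/6 = 12
te_H = (1 + 4·4 + 7)/6 = 24/6 = 4
te_I = (8 + 4·10 + 12)/6 = 60/6 = 10

Forward pass:
ES_A = 0; EF_A = 8
ES_B = 0; EF_B = 14
ES_C = 0; EF_C = 6
ES_D = max(EF_A=8, EF_B=14) = 14; EF_D = 14+2 = 16
ES_E = 8; EF_E = 8+11 = 19
ES_F = 14; EF_F = 14+14 = 28
ES_G = 19; EF_G = 19+12 = 31
ES_H = 28; EF_H = 28+4 = 32
ES_I = max(EF_C=6, EF_D=16, EF_G=31, EF_H=32) = 32; EF_I = 32+10 = 42
Expected project duration μ = 42 weeks. Critical path: B → F → H → I.

Backward pass:
LF_I = 42; LS_I = 42−10 = 32
LF_H = LS_I = 32; LS_H = 32−4 = 28
LF_G = LS_I = 32; LS_G = 32−12 = 20
LF_F = LS_H = 28; LS_F = 28−14 = 14
LF_E = LS_G = 20; LS_E = 20−11 = 9
LF_D = LS_I = 32; LS_D = 32−2 = 30
LF_C = LS_I = 32; LS_C = 32−6 = 26
LF_B = min(LS_D=30, LS_F=14) = 14; LS_B = 14−14 = 0
LF_A = min(LS_D=30, LS_E=9) = 9; LS_A = 9−8 = 1
Slack_D = LS_D − ES_D = 30 − 14 = 16

16 weeks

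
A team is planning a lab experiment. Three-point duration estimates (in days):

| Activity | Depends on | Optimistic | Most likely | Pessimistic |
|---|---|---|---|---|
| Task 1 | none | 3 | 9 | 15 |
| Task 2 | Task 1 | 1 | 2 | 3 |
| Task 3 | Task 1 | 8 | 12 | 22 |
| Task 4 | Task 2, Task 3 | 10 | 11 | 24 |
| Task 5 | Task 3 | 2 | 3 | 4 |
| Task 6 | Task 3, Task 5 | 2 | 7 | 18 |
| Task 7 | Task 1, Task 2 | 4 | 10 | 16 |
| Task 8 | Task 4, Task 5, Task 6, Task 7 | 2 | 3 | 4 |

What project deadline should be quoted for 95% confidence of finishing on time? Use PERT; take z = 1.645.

te_Task 1 = (3 + 4·9 + 15)/6 = 54/6 = 9; σ²_Task 1 = ((15−3)/6)² = 4.000
te_Task 2 = (1 + 4·2 + 3)/6 = 12/6 = 2; σ²_Task 2 = ((3−1)/6)² = 0.111
te_Task 3 = (8 + 4·12 + 22)/6 = 78/6 = 13; σ²_Task 3 = ((22−8)/6)² = 5.444
te_Task 4 = (10 + 4·11 + 24)/6 = 78/6 = 13; σ²_Task 4 = ((24−10)/6)² = 5.444
te_Task 5 = (2 + 4·3 + 4)/6 = 18/6 = 3; σ²_Task 5 = ((4−2)/6)² = 0.111
te_Task 6 = (2 + 4·7 + 18)/6 = 48/6 = 8; σ²_Task 6 = ((18−2)/6)² = 7.111
te_Task 7 = (4 + 4·10 + 16)/6 = 60/6 = 10; σ²_Task 7 = ((16−4)/6)² = 4.000
te_Task 8 = (2 + 4·3 + 4)/6 = 18/6 = 3; σ²_Task 8 = ((4−2)/6)² = 0.111

Forward pass:
ES_Task 1 = 0; EF_Task 1 = 9
ES_Task 2 = 9; EF_Task 2 = 9+2 = 11
ES_Task 3 = 9; EF_Task 3 = 9+13 = 22
ES_Task 4 = max(EF_Task 2=11, EF_Task 3=22) = 22; EF_Task 4 = 22+13 = 35
ES_Task 5 = 22; EF_Task 5 = 22+3 = 25
ES_Task 6 = max(EF_Task 3=22, EF_Task 5=25) = 25; EF_Task 6 = 25+8 = 33
ES_Task 7 = max(EF_Task 1=9, EF_Task 2=11) = 11; EF_Task 7 = 11+10 = 21
ES_Task 8 = max(EF_Task 4=35, EF_Task 5=25, EF_Task 6=33, EF_Task 7=21) = 35; EF_Task 8 = 35+3 = 38
Expected project duration μ = 38 days. Critical path: Task 1 → Task 3 → Task 4 → Task 8.

Variance along critical path = 4.000 + 5.444 + 5.444 + 0.111 = 15.000; σ = 3.873 days.
D = μ + z·σ = 38 + 1.645·3.873 = 44.4 days

44.4 days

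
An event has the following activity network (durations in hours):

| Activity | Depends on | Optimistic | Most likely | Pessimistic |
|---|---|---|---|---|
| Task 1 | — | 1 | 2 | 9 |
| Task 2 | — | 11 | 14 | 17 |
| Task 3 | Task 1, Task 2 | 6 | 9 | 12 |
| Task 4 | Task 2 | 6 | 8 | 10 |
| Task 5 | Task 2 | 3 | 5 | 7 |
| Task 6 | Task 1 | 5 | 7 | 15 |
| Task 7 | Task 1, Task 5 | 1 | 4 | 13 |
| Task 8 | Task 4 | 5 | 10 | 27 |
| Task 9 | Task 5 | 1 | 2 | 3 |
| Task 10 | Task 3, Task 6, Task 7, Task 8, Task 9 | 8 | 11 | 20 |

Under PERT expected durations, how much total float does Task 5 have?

10 hours

te_Task 1 = (1 + 4·2 + 9)/6 = 18/6 = 3
te_Task 2 = (11 + 4·14 + 17)/6 = 84/6 = 14
te_Task 3 = (6 + 4·9 + 12)/6 = 54/6 = 9
te_Task 4 = (6 + 4·8 + 10)/6 = 48/6 = 8
te_Task 5 = (3 + 4·5 + 7)/6 = 30/6 = 5
te_Task 6 = (5 + 4·7 + 15)/6 = 48/6 = 8
te_Task 7 = (1 + 4·4 + 13)/6 = 30/6 = 5
te_Task 8 = (5 + 4·10 + 27)/6 = 72/6 = 12
te_Task 9 = (1 + 4·2 + 3)/6 = 12/6 = 2
te_Task 10 = (8 + 4·11 + 20)/6 = 72/6 = 12

Forward pass:
ES_Task 1 = 0; EF_Task 1 = 3
ES_Task 2 = 0; EF_Task 2 = 14
ES_Task 3 = max(EF_Task 1=3, EF_Task 2=14) = 14; EF_Task 3 = 14+9 = 23
ES_Task 4 = 14; EF_Task 4 = 14+8 = 22
ES_Task 5 = 14; EF_Task 5 = 14+5 = 19
ES_Task 6 = 3; EF_Task 6 = 3+8 = 11
ES_Task 7 = max(EF_Task 1=3, EF_Task 5=19) = 19; EF_Task 7 = 19+5 = 24
ES_Task 8 = 22; EF_Task 8 = 22+12 = 34
ES_Task 9 = 19; EF_Task 9 = 19+2 = 21
ES_Task 10 = max(EF_Task 3=23, EF_Task 6=11, EF_Task 7=24, EF_Task 8=34, EF_Task 9=21) = 34; EF_Task 10 = 34+12 = 46
Expected project duration μ = 46 hours. Critical path: Task 2 → Task 4 → Task 8 → Task 10.

Backward pass:
LF_Task 10 = 46; LS_Task 10 = 46−12 = 34
LF_Task 9 = LS_Task 10 = 34; LS_Task 9 = 34−2 = 32
LF_Task 8 = LS_Task 10 = 34; LS_Task 8 = 34−12 = 22
LF_Task 7 = LS_Task 10 = 34; LS_Task 7 = 34−5 = 29
LF_Task 6 = LS_Task 10 = 34; LS_Task 6 = 34−8 = 26
LF_Task 5 = min(LS_Task 7=29, LS_Task 9=32) = 29; LS_Task 5 = 29−5 = 24
LF_Task 4 = LS_Task 8 = 22; LS_Task 4 = 22−8 = 14
LF_Task 3 = LS_Task 10 = 34; LS_Task 3 = 34−9 = 25
LF_Task 2 = min(LS_Task 3=25, LS_Task 4=14, LS_Task 5=24) = 14; LS_Task 2 = 14−14 = 0
LF_Task 1 = min(LS_Task 3=25, LS_Task 6=26, LS_Task 7=29) = 25; LS_Task 1 = 25−3 = 22
Slack_Task 5 = LS_Task 5 − ES_Task 5 = 24 − 14 = 10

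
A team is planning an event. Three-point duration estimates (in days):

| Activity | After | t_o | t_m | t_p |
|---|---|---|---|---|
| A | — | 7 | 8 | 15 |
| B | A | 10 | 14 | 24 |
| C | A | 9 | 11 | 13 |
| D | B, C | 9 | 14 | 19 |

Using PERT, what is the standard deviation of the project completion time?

te_A = (7 + 4·8 + 15)/6 = 54/6 = 9; σ²_A = ((15−7)/6)² = 1.778
te_B = (10 + 4·14 + 24)/6 = 90/6 = 15; σ²_B = ((24−10)/6)² = 5.444
te_C = (9 + 4·11 + 13)/6 = 66/6 = 11; σ²_C = ((13−9)/6)² = 0.444
te_D = (9 + 4·14 + 19)/6 = 84/6 = 14; σ²_D = ((19−9)/6)² = 2.778

Forward pass:
ES_A = 0; EF_A = 9
ES_B = 9; EF_B = 9+15 = 24
ES_C = 9; EF_C = 9+11 = 20
ES_D = max(EF_B=24, EF_C=20) = 24; EF_D = 24+14 = 38
Expected project duration μ = 38 days. Critical path: A → B → D.

Variance along critical path = 1.778 + 5.444 + 2.778 = 10.000
σ = √10.000 = 3.162 days

3.16 days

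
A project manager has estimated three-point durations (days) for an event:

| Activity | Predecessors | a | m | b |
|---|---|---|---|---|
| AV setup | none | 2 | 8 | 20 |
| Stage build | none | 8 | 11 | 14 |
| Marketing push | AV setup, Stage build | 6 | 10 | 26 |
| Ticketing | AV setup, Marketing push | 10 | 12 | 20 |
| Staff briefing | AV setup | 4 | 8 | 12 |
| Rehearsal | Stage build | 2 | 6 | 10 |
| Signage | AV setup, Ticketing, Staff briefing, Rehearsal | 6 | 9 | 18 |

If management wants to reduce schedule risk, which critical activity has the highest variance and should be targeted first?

te_AV setup = (2 + 4·8 + 20)/6 = 54/6 = 9; σ²_AV setup = ((20−2)/6)² = 9.000
te_Stage build = (8 + 4·11 + 14)/6 = 66/6 = 11; σ²_Stage build = ((14−8)/6)² = 1.000
te_Marketing push = (6 + 4·10 + 26)/6 = 72/6 = 12; σ²_Marketing push = ((26−6)/6)² = 11.111
te_Ticketing = (10 + 4·12 + 20)/6 = 78/6 = 13; σ²_Ticketing = ((20−10)/6)² = 2.778
te_Staff briefing = (4 + 4·8 + 12)/6 = 48/6 = 8; σ²_Staff briefing = ((12−4)/6)² = 1.778
te_Rehearsal = (2 + 4·6 + 10)/6 = 36/6 = 6; σ²_Rehearsal = ((10−2)/6)² = 1.778
te_Signage = (6 + 4·9 + 18)/6 = 60/6 = 10; σ²_Signage = ((18−6)/6)² = 4.000

Forward pass:
ES_AV setup = 0; EF_AV setup = 9
ES_Stage build = 0; EF_Stage build = 11
ES_Marketing push = max(EF_AV setup=9, EF_Stage build=11) = 11; EF_Marketing push = 11+12 = 23
ES_Ticketing = max(EF_AV setup=9, EF_Marketing push=23) = 23; EF_Ticketing = 23+13 = 36
ES_Staff briefing = 9; EF_Staff briefing = 9+8 = 17
ES_Rehearsal = 11; EF_Rehearsal = 11+6 = 17
ES_Signage = max(EF_AV setup=9, EF_Ticketing=36, EF_Staff briefing=17, EF_Rehearsal=17) = 36; EF_Signage = 36+10 = 46
Expected project duration μ = 46 days. Critical path: Stage build → Marketing push → Ticketing → Signage.

Variances on critical path: σ²_Stage build=1.000, σ²_Marketing push=11.111, σ²_Ticketing=2.778, σ²_Signage=4.000.
Largest is σ²_Marketing push = 11.111.

Marketing push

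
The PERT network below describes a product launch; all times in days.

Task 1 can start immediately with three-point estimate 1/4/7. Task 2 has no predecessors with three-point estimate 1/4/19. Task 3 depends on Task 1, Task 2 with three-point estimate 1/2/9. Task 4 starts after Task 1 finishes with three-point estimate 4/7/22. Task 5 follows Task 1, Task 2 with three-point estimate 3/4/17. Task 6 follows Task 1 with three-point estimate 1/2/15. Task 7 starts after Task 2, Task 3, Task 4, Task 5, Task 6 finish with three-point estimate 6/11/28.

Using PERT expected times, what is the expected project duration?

te_Task 1 = (1 + 4·4 + 7)/6 = 24/6 = 4
te_Task 2 = (1 + 4·4 + 19)/6 = 36/6 = 6
te_Task 3 = (1 + 4·2 + 9)/6 = 18/6 = 3
te_Task 4 = (4 + 4·7 + 22)/6 = 54/6 = 9
te_Task 5 = (3 + 4·4 + 17)/6 = 36/6 = 6
te_Task 6 = (1 + 4·2 + 15)/6 = 24/6 = 4
te_Task 7 = (6 + 4·11 + 28)/6 = 78/6 = 13

Forward pass:
ES_Task 1 = 0; EF_Task 1 = 4
ES_Task 2 = 0; EF_Task 2 = 6
ES_Task 3 = max(EF_Task 1=4, EF_Task 2=6) = 6; EF_Task 3 = 6+3 = 9
ES_Task 4 = 4; EF_Task 4 = 4+9 = 13
ES_Task 5 = max(EF_Task 1=4, EF_Task 2=6) = 6; EF_Task 5 = 6+6 = 12
ES_Task 6 = 4; EF_Task 6 = 4+4 = 8
ES_Task 7 = max(EF_Task 2=6, EF_Task 3=9, EF_Task 4=13, EF_Task 5=12, EF_Task 6=8) = 13; EF_Task 7 = 13+13 = 26
Expected project duration μ = 26 days. Critical path: Task 1 → Task 4 → Task 7.

26 days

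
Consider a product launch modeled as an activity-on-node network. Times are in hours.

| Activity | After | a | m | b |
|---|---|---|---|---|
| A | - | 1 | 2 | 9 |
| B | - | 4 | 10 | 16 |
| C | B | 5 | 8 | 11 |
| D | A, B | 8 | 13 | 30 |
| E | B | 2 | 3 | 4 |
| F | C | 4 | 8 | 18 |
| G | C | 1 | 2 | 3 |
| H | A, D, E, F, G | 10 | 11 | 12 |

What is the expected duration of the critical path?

38 hours

te_A = (1 + 4·2 + 9)/6 = 18/6 = 3
te_B = (4 + 4·10 + 16)/6 = 60/6 = 10
te_C = (5 + 4·8 + 11)/6 = 48/6 = 8
te_D = (8 + 4·13 + 30)/6 = 90/6 = 15
te_E = (2 + 4·3 + 4)/6 = 18/6 = 3
te_F = (4 + 4·8 + 18)/6 = 54/6 = 9
te_G = (1 + 4·2 + 3)/6 = 12/6 = 2
te_H = (10 + 4·11 + 12)/6 = 66/6 = 11

Forward pass:
ES_A = 0; EF_A = 3
ES_B = 0; EF_B = 10
ES_C = 10; EF_C = 10+8 = 18
ES_D = max(EF_A=3, EF_B=10) = 10; EF_D = 10+15 = 25
ES_E = 10; EF_E = 10+3 = 13
ES_F = 18; EF_F = 18+9 = 27
ES_G = 18; EF_G = 18+2 = 20
ES_H = max(EF_A=3, EF_D=25, EF_E=13, EF_F=27, EF_G=20) = 27; EF_H = 27+11 = 38
Expected project duration μ = 38 hours. Critical path: B → C → F → H.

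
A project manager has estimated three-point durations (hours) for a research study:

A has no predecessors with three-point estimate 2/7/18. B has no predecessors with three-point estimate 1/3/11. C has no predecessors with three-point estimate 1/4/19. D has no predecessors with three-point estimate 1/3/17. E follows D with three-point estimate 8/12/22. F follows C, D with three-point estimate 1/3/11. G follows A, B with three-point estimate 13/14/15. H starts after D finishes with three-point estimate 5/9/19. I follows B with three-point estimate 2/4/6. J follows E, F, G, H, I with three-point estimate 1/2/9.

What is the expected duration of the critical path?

te_A = (2 + 4·7 + 18)/6 = 48/6 = 8
te_B = (1 + 4·3 + 11)/6 = 24/6 = 4
te_C = (1 + 4·4 + 19)/6 = 36/6 = 6
te_D = (1 + 4·3 + 17)/6 = 30/6 = 5
te_E = (8 + 4·12 + 22)/6 = 78/6 = 13
te_F = (1 + 4·3 + 11)/6 = 24/6 = 4
te_G = (13 + 4·14 + 15)/6 = 84/6 = 14
te_H = (5 + 4·9 + 19)/6 = 60/6 = 10
te_I = (2 + 4·4 + 6)/6 = 24/6 = 4
te_J = (1 + 4·2 + 9)/6 = 18/6 = 3

Forward pass:
ES_A = 0; EF_A = 8
ES_B = 0; EF_B = 4
ES_C = 0; EF_C = 6
ES_D = 0; EF_D = 5
ES_E = 5; EF_E = 5+13 = 18
ES_F = max(EF_C=6, EF_D=5) = 6; EF_F = 6+4 = 10
ES_G = max(EF_A=8, EF_B=4) = 8; EF_G = 8+14 = 22
ES_H = 5; EF_H = 5+10 = 15
ES_I = 4; EF_I = 4+4 = 8
ES_J = max(EF_E=18, EF_F=10, EF_G=22, EF_H=15, EF_I=8) = 22; EF_J = 22+3 = 25
Expected project duration μ = 25 hours. Critical path: A → G → J.

25 hours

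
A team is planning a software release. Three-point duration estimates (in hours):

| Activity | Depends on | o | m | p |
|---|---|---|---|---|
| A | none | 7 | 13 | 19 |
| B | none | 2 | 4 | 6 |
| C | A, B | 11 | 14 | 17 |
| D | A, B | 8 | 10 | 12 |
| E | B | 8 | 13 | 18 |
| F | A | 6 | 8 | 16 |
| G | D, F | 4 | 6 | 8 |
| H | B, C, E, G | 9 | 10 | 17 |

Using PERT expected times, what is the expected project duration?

te_A = (7 + 4·13 + 19)/6 = 78/6 = 13
te_B = (2 + 4·4 + 6)/6 = 24/6 = 4
te_C = (11 + 4·14 + 17)/6 = 84/6 = 14
te_D = (8 + 4·10 + 12)/6 = 60/6 = 10
te_E = (8 + 4·13 + 18)/6 = 78/6 = 13
te_F = (6 + 4·8 + 16)/6 = 54/6 = 9
te_G = (4 + 4·6 + 8)/6 = 36/6 = 6
te_H = (9 + 4·10 + 17)/6 = 66/6 = 11

Forward pass:
ES_A = 0; EF_A = 13
ES_B = 0; EF_B = 4
ES_C = max(EF_A=13, EF_B=4) = 13; EF_C = 13+14 = 27
ES_D = max(EF_A=13, EF_B=4) = 13; EF_D = 13+10 = 23
ES_E = 4; EF_E = 4+13 = 17
ES_F = 13; EF_F = 13+9 = 22
ES_G = max(EF_D=23, EF_F=22) = 23; EF_G = 23+6 = 29
ES_H = max(EF_B=4, EF_C=27, EF_E=17, EF_G=29) = 29; EF_H = 29+11 = 40
Expected project duration μ = 40 hours. Critical path: A → D → G → H.

40 hours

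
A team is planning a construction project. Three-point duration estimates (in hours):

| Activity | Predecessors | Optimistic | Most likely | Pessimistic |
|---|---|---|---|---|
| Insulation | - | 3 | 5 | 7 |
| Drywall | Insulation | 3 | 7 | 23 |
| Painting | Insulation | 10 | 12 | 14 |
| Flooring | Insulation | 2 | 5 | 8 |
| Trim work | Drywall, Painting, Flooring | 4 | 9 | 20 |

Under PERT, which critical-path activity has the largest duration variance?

te_Insulation = (3 + 4·5 + 7)/6 = 30/6 = 5; σ²_Insulation = ((7−3)/6)² = 0.444
te_Drywall = (3 + 4·7 + 23)/6 = 54/6 = 9; σ²_Drywall = ((23−3)/6)² = 11.111
te_Painting = (10 + 4·12 + 14)/6 = 72/6 = 12; σ²_Painting = ((14−10)/6)² = 0.444
te_Flooring = (2 + 4·5 + 8)/6 = 30/6 = 5; σ²_Flooring = ((8−2)/6)² = 1.000
te_Trim work = (4 + 4·9 + 20)/6 = 60/6 = 10; σ²_Trim work = ((20−4)/6)² = 7.111

Forward pass:
ES_Insulation = 0; EF_Insulation = 5
ES_Drywall = 5; EF_Drywall = 5+9 = 14
ES_Painting = 5; EF_Painting = 5+12 = 17
ES_Flooring = 5; EF_Flooring = 5+5 = 10
ES_Trim work = max(EF_Drywall=14, EF_Painting=17, EF_Flooring=10) = 17; EF_Trim work = 17+10 = 27
Expected project duration μ = 27 hours. Critical path: Insulation → Painting → Trim work.

Variances on critical path: σ²_Insulation=0.444, σ²_Painting=0.444, σ²_Trim work=7.111.
Largest is σ²_Trim work = 7.111.

Trim work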